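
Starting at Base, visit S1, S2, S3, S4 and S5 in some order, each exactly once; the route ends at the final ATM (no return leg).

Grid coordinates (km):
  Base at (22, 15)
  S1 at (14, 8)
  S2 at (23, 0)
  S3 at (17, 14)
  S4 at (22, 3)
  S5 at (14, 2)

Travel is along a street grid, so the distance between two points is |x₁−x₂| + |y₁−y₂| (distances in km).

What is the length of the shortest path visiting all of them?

34 km — the minimum one-way total.

There are 5! = 120 possible orderings.
Base → S1 → S2 → S3 → S4 → S5: 15+17+20+16+9 = 77
Base → S1 → S2 → S3 → S5 → S4: 15+17+20+15+9 = 76
Base → S1 → S2 → S4 → S3 → S5: 15+17+4+16+15 = 67
Base → S1 → S2 → S4 → S5 → S3: 15+17+4+9+15 = 60
Base → S1 → S2 → S5 → S3 → S4: 15+17+11+15+16 = 74
Base → S1 → S2 → S5 → S4 → S3: 15+17+11+9+16 = 68
Base → S1 → S3 → S2 → S4 → S5: 15+9+20+4+9 = 57
Base → S1 → S3 → S2 → S5 → S4: 15+9+20+11+9 = 64
Base → S1 → S3 → S4 → S2 → S5: 15+9+16+4+11 = 55
Base → S1 → S3 → S4 → S5 → S2: 15+9+16+9+11 = 60
Base → S1 → S3 → S5 → S2 → S4: 15+9+15+11+4 = 54
Base → S1 → S3 → S5 → S4 → S2: 15+9+15+9+4 = 52
Base → S1 → S4 → S2 → S3 → S5: 15+13+4+20+15 = 67
Base → S1 → S4 → S2 → S5 → S3: 15+13+4+11+15 = 58
… (106 more)
Base → S3 → S1 → S5 → S4 → S2: 6+9+6+9+4 = 34  ← best
The minimum is 34.
One shortest path: Base → S3 → S1 → S5 → S4 → S2.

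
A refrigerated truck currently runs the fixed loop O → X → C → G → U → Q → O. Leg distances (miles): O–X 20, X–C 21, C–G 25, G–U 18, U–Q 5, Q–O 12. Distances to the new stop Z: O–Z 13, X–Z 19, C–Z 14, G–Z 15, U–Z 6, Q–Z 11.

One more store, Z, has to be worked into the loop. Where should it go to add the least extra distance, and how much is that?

+3 miles — insert Z between G and U.

Insertion cost between consecutive stops i–j is d(i,Z) + d(Z,j) − d(i,j):
  between O and X: 13 + 19 − 20 = 12
  between X and C: 19 + 14 − 21 = 12
  between C and G: 14 + 15 − 25 = 4
  between G and U: 15 + 6 − 18 = 3
  between U and Q: 6 + 11 − 5 = 12
  between Q and O: 11 + 13 − 12 = 12
Cheapest insertion is between G and U, adding 3.
New total = 101 + 3 = 104.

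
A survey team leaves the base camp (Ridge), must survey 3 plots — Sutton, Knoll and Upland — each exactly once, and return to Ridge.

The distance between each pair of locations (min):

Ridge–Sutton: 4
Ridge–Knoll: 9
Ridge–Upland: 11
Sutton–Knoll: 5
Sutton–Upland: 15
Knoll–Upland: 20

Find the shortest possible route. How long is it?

Ridge → Sutton → Knoll → Upland → Ridge: 4+5+20+11 = 40
Ridge → Sutton → Upland → Knoll → Ridge: 4+15+20+9 = 48
Ridge → Knoll → Sutton → Upland → Ridge: 9+5+15+11 = 40
The minimum is 40.
One optimal route: Ridge → Sutton → Knoll → Upland → Ridge (or its reverse).

Minimum total distance: 40 min.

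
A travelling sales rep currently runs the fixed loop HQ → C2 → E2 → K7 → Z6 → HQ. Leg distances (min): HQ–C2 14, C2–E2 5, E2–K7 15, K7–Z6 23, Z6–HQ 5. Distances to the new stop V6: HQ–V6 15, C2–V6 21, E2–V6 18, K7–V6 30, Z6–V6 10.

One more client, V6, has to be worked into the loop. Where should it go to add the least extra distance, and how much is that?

Insertion cost between consecutive stops i–j is d(i,V6) + d(V6,j) − d(i,j):
  between HQ and C2: 15 + 21 − 14 = 22
  between C2 and E2: 21 + 18 − 5 = 34
  between E2 and K7: 18 + 30 − 15 = 33
  between K7 and Z6: 30 + 10 − 23 = 17
  between Z6 and HQ: 10 + 15 − 5 = 20
Cheapest insertion is between K7 and Z6, adding 17.
New total = 62 + 17 = 79.

Adding 17 min by placing V6 on the K7–Z6 leg.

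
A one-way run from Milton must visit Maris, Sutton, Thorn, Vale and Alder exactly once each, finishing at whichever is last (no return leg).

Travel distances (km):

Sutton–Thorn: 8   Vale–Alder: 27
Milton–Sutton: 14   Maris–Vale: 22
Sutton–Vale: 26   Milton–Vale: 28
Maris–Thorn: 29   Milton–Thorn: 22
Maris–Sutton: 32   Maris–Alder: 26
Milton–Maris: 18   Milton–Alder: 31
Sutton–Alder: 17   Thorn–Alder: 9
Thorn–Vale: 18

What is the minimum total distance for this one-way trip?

79 km — the minimum one-way total.

There are 5! = 120 possible orderings.
Milton → Maris → Sutton → Thorn → Vale → Alder: 18+32+8+18+27 = 103
Milton → Maris → Sutton → Thorn → Alder → Vale: 18+32+8+9+27 = 94
Milton → Maris → Sutton → Vale → Thorn → Alder: 18+32+26+18+9 = 103
Milton → Maris → Sutton → Vale → Alder → Thorn: 18+32+26+27+9 = 112
Milton → Maris → Sutton → Alder → Thorn → Vale: 18+32+17+9+18 = 94
Milton → Maris → Sutton → Alder → Vale → Thorn: 18+32+17+27+18 = 112
Milton → Maris → Thorn → Sutton → Vale → Alder: 18+29+8+26+27 = 108
Milton → Maris → Thorn → Sutton → Alder → Vale: 18+29+8+17+27 = 99
Milton → Maris → Thorn → Vale → Sutton → Alder: 18+29+18+26+17 = 108
Milton → Maris → Thorn → Vale → Alder → Sutton: 18+29+18+27+17 = 109
Milton → Maris → Thorn → Alder → Sutton → Vale: 18+29+9+17+26 = 99
Milton → Maris → Thorn → Alder → Vale → Sutton: 18+29+9+27+26 = 109
Milton → Maris → Vale → Sutton → Thorn → Alder: 18+22+26+8+9 = 83
Milton → Maris → Vale → Sutton → Alder → Thorn: 18+22+26+17+9 = 92
… (106 more)
Milton → Sutton → Thorn → Alder → Maris → Vale: 14+8+9+26+22 = 79  ← best
The minimum is 79.
One shortest path: Milton → Sutton → Thorn → Alder → Maris → Vale.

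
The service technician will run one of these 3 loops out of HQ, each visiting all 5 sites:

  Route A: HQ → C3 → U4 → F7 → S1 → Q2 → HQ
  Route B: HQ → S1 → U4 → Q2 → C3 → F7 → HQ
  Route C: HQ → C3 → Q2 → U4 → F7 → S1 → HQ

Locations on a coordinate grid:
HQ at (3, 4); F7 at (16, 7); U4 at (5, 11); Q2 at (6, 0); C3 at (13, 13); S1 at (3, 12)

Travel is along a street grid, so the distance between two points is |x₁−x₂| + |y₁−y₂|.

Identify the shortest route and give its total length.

Route A: 19 + 10 + 15 + 18 + 15 + 7 = 84
Route B: 8 + 3 + 12 + 20 + 9 + 16 = 68
Route C: 19 + 20 + 12 + 15 + 18 + 8 = 92

Shortest is Route B, total 68.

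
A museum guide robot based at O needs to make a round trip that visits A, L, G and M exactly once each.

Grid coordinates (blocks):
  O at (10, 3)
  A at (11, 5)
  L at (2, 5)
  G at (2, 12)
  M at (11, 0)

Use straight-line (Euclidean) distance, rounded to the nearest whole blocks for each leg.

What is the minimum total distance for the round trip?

33 blocks — the shortest possible round trip.

O→A→L→G→M→O: 2+9+7+15+3 = 36
O→A→L→M→G→O: 2+9+10+15+12 = 48
O→A→G→L→M→O: 2+11+7+10+3 = 33
O→A→G→M→L→O: 2+11+15+10+8 = 46
O→A→M→L→G→O: 2+5+10+7+12 = 36
O→A→M→G→L→O: 2+5+15+7+8 = 37
O→L→A→G→M→O: 8+9+11+15+3 = 46
O→L→A→M→G→O: 8+9+5+15+12 = 49
O→L→G→A→M→O: 8+7+11+5+3 = 34
O→L→M→A→G→O: 8+10+5+11+12 = 46
O→G→A→L→M→O: 12+11+9+10+3 = 45
O→G→L→A→M→O: 12+7+9+5+3 = 36
The minimum is 33.
One optimal route: O → A → G → L → M → O (or its reverse).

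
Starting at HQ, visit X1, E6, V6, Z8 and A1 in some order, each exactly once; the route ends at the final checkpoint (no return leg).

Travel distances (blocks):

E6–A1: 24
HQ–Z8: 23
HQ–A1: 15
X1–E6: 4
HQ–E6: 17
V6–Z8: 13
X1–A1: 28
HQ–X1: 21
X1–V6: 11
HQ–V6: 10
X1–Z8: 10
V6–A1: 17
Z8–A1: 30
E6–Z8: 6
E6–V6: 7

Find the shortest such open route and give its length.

Shortest open route: 53 blocks.

There are 5! = 120 possible orderings.
HQ - X1 - E6 - V6 - Z8 - A1: 21+4+7+13+30 = 75
HQ - X1 - E6 - V6 - A1 - Z8: 21+4+7+17+30 = 79
HQ - X1 - E6 - Z8 - V6 - A1: 21+4+6+13+17 = 61
HQ - X1 - E6 - Z8 - A1 - V6: 21+4+6+30+17 = 78
HQ - X1 - E6 - A1 - V6 - Z8: 21+4+24+17+13 = 79
HQ - X1 - E6 - A1 - Z8 - V6: 21+4+24+30+13 = 92
HQ - X1 - V6 - E6 - Z8 - A1: 21+11+7+6+30 = 75
HQ - X1 - V6 - E6 - A1 - Z8: 21+11+7+24+30 = 93
HQ - X1 - V6 - Z8 - E6 - A1: 21+11+13+6+24 = 75
HQ - X1 - V6 - Z8 - A1 - E6: 21+11+13+30+24 = 99
HQ - X1 - V6 - A1 - E6 - Z8: 21+11+17+24+6 = 79
HQ - X1 - V6 - A1 - Z8 - E6: 21+11+17+30+6 = 85
HQ - X1 - Z8 - E6 - V6 - A1: 21+10+6+7+17 = 61
HQ - X1 - Z8 - E6 - A1 - V6: 21+10+6+24+17 = 78
… (106 more)
HQ - A1 - V6 - X1 - E6 - Z8: 15+17+11+4+6 = 53  ← best
The minimum is 53.
One shortest path: HQ → A1 → V6 → X1 → E6 → Z8.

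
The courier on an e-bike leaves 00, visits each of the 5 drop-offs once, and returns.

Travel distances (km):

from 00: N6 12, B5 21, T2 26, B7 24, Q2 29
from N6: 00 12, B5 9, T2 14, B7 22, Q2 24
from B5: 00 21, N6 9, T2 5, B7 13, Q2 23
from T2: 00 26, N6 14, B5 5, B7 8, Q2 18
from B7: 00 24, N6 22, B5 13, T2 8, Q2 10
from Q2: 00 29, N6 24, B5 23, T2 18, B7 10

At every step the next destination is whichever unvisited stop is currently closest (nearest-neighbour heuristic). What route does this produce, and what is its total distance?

From 00: distances to unvisited — N6=12, B5=21, B7=24, T2=26, Q2=29. Nearest is N6 (12).
From N6: distances to unvisited — B5=9, T2=14, B7=22, Q2=24. Nearest is B5 (9).
From B5: distances to unvisited — T2=5, B7=13, Q2=23. Nearest is T2 (5).
From T2: distances to unvisited — B7=8, Q2=18. Nearest is B7 (8).
From B7: distances to unvisited — Q2=10. Nearest is Q2 (10).
Return Q2→00: 29.
Total = 12 + 9 + 5 + 8 + 10 + 29 = 73.

73 km along 00 → N6 → B5 → T2 → B7 → Q2 → 00.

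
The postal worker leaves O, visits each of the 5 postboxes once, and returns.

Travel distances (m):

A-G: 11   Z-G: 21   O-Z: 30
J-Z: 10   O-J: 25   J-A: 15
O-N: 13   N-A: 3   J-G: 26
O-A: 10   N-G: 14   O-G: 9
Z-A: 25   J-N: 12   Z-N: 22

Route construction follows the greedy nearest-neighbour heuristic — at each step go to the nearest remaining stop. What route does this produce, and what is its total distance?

O → [G:9 / A:10 / N:13 / J:25 / Z:30] → G (9)
G → [A:11 / N:14 / Z:21 / J:26] → A (11)
A → [N:3 / J:15 / Z:25] → N (3)
N → [J:12 / Z:22] → J (12)
J → [Z:10] → Z (10)
Return Z→O: 30.
Total = 9 + 11 + 3 + 12 + 10 + 30 = 75.

Total distance 75 m via the nearest-neighbour route O → G → A → N → J → Z → O.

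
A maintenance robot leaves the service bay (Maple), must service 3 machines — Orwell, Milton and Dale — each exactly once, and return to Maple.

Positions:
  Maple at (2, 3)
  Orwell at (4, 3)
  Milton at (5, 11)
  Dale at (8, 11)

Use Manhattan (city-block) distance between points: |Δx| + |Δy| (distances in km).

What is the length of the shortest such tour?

28 km — the shortest possible round trip.

With 3 stops there are 3!/2 = 3 distinct round trips (a route and its reverse cost the same).
Maple-Orwell-Milton-Dale-Maple: 2+9+3+14 = 28
Maple-Orwell-Dale-Milton-Maple: 2+12+3+11 = 28
Maple-Milton-Orwell-Dale-Maple: 11+9+12+14 = 46
The minimum is 28.
One optimal route: Maple → Orwell → Milton → Dale → Maple (or its reverse).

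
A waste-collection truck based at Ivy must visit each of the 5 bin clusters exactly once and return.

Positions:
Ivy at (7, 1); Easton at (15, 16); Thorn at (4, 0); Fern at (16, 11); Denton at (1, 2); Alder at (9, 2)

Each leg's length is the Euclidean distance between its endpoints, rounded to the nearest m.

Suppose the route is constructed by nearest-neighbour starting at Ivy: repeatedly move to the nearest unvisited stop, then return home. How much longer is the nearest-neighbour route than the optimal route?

5 m longer than the optimal tour.

Ivy: Alder=2, Thorn=3, Denton=6, Fern=13, Easton=17 ⇒ Alder
Alder: Thorn=5, Denton=8, Fern=11, Easton=15 ⇒ Thorn
Thorn: Denton=4, Fern=16, Easton=19 ⇒ Denton
Denton: Fern=17, Easton=20 ⇒ Fern
Fern: Easton=5 ⇒ Easton
NN route Ivy → Alder → Thorn → Denton → Fern → Easton → Ivy costs 50.
Optimal: Ivy → Thorn → Denton → Easton → Fern → Alder → Ivy costs 45 (by enumerating all 60 distinct tours).
Excess = 50 − 45 = 5.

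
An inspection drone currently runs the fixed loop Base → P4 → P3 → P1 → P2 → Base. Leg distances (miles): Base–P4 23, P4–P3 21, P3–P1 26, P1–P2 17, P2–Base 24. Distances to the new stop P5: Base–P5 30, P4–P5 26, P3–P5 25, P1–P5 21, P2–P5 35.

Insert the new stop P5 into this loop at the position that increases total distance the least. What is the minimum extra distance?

+20 miles — insert P5 between P3 and P1.

Insertion cost between consecutive stops i–j is d(i,P5) + d(P5,j) − d(i,j):
  between Base and P4: 30 + 26 − 23 = 33
  between P4 and P3: 26 + 25 − 21 = 30
  between P3 and P1: 25 + 21 − 26 = 20
  between P1 and P2: 21 + 35 − 17 = 39
  between P2 and Base: 35 + 30 − 24 = 41
Cheapest insertion is between P3 and P1, adding 20.
New total = 111 + 20 = 131.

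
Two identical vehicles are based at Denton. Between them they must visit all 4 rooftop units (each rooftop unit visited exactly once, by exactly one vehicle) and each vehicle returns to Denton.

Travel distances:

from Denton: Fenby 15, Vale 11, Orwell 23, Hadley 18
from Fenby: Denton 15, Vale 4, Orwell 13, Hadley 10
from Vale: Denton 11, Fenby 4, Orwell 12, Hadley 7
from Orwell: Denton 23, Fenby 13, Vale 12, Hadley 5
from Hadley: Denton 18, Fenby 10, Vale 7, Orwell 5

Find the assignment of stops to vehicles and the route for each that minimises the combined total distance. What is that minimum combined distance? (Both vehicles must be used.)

73 — the smallest possible combined total.

Try each way of splitting the stops between the two vehicles (each non-empty) and, for each split, find the best tour for each vehicle:
  {Fenby} + {Vale, Orwell, Hadley}: 30 + 46 = 76
  {Vale} + {Fenby, Orwell, Hadley}: 22 + 51 = 73
  {Fenby, Vale} + {Orwell, Hadley}: 30 + 46 = 76
  {Orwell} + {Fenby, Vale, Hadley}: 46 + 43 = 89
  {Fenby, Orwell} + {Vale, Hadley}: 51 + 36 = 87
  {Vale, Orwell} + {Fenby, Hadley}: 46 + 43 = 89
  … (7 splits in total)
Best: vehicle 1 Denton → Vale → Denton = 22; vehicle 2 Denton → Fenby → Orwell → Hadley → Denton = 51; combined 73.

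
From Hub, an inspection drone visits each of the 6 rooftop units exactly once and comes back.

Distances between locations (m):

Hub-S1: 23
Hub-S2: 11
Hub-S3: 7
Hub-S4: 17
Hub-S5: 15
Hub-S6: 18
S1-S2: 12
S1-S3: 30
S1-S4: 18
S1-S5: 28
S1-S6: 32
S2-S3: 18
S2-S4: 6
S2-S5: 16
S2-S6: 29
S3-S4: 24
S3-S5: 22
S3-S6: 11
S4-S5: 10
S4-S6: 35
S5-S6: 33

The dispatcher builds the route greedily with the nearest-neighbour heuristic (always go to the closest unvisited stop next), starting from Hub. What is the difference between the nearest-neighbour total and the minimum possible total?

From Hub: S3=7, S2=11, S5=15, S4=17, S6=18, S1=23 → choose S3 (7).
From S3: S6=11, S2=18, S5=22, S4=24, S1=30 → choose S6 (11).
From S6: S2=29, S1=32, S5=33, S4=35 → choose S2 (29).
From S2: S4=6, S1=12, S5=16 → choose S4 (6).
From S4: S5=10, S1=18 → choose S5 (10).
From S5: S1=28 → choose S1 (28).
NN route Hub → S3 → S6 → S2 → S4 → S5 → S1 → Hub costs 114.
Optimal: Hub → S3 → S6 → S1 → S2 → S4 → S5 → Hub costs 93 (by enumerating all 360 distinct tours).
Excess = 114 − 93 = 21.

Excess over optimum: 21 m.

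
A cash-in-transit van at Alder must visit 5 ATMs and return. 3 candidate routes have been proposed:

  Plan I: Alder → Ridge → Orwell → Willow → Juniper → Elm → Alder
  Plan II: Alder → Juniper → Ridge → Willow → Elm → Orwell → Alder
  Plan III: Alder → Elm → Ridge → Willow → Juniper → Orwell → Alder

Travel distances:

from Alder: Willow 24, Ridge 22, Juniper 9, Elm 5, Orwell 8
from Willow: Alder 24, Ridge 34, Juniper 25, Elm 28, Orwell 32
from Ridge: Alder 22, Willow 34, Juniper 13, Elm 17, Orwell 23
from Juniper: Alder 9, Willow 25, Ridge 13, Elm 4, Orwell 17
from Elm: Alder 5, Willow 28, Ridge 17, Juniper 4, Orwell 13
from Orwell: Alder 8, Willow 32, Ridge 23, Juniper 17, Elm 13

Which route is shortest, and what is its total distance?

Plan I: 22 + 23 + 32 + 25 + 4 + 5 = 111
Plan II: 9 + 13 + 34 + 28 + 13 + 8 = 105
Plan III: 5 + 17 + 34 + 25 + 17 + 8 = 106

105 — Plan II is the shortest.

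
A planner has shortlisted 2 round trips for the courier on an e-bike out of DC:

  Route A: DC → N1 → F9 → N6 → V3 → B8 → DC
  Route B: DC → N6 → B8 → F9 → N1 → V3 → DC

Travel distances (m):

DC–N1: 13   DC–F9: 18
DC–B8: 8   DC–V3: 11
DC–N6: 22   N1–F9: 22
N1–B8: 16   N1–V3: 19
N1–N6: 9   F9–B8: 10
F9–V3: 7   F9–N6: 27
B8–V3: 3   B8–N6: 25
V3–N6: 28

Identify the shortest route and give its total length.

101 m — Route A is the shortest.

Route A: 13 + 22 + 27 + 28 + 3 + 8 = 101
Route B: 22 + 25 + 10 + 22 + 19 + 11 = 109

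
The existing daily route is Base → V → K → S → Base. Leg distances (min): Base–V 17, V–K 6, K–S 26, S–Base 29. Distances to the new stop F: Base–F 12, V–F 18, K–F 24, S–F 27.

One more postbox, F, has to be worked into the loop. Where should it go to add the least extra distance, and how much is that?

Minimum extra distance: 10 min, inserting F between S and Base.

Insertion cost between consecutive stops i–j is d(i,F) + d(F,j) − d(i,j):
  between Base and V: 12 + 18 − 17 = 13
  between V and K: 18 + 24 − 6 = 36
  between K and S: 24 + 27 − 26 = 25
  between S and Base: 27 + 12 − 29 = 10
Cheapest insertion is between S and Base, adding 10.
New total = 78 + 10 = 88.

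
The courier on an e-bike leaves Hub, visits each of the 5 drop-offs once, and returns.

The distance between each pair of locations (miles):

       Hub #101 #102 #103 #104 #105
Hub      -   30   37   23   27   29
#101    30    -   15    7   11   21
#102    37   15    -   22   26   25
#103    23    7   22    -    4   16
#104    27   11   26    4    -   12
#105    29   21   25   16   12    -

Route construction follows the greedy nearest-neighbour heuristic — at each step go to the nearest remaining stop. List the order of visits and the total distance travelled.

Nearest-neighbour total = 107 miles; route Hub → #103 → #104 → #101 → #102 → #105 → Hub.

From Hub: distances to unvisited — #103=23, #104=27, #105=29, #101=30, #102=37. Nearest is #103 (23).
From #103: distances to unvisited — #104=4, #101=7, #105=16, #102=22. Nearest is #104 (4).
From #104: distances to unvisited — #101=11, #105=12, #102=26. Nearest is #101 (11).
From #101: distances to unvisited — #102=15, #105=21. Nearest is #102 (15).
From #102: distances to unvisited — #105=25. Nearest is #105 (25).
Return #105→Hub: 29.
Total = 23 + 4 + 11 + 15 + 25 + 29 = 107.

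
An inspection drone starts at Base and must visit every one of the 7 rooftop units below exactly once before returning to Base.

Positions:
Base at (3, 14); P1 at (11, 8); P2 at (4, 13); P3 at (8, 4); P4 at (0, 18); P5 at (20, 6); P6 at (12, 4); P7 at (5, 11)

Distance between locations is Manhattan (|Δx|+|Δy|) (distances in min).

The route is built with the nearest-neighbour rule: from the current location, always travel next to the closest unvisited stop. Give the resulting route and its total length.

From Base: distances to unvisited — P2=2, P7=5, P4=7, P1=14, P3=15, P6=19, P5=25. Nearest is P2 (2).
From P2: distances to unvisited — P7=3, P4=9, P1=12, P3=13, P6=17, P5=23. Nearest is P7 (3).
From P7: distances to unvisited — P1=9, P3=10, P4=12, P6=14, P5=20. Nearest is P1 (9).
From P1: distances to unvisited — P6=5, P3=7, P5=11, P4=21. Nearest is P6 (5).
From P6: distances to unvisited — P3=4, P5=10, P4=26. Nearest is P3 (4).
From P3: distances to unvisited — P5=14, P4=22. Nearest is P5 (14).
From P5: distances to unvisited — P4=32. Nearest is P4 (32).
Return P4→Base: 7.
Total = 2 + 3 + 9 + 5 + 4 + 14 + 32 + 7 = 76.

Nearest-neighbour total = 76 min; route Base → P2 → P7 → P1 → P6 → P3 → P5 → P4 → Base.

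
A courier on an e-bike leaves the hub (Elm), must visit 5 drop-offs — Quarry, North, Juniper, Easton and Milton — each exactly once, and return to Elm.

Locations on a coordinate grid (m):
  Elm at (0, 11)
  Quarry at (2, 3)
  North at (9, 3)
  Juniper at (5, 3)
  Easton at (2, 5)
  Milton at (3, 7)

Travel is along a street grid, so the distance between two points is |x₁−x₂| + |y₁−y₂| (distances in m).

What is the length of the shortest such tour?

Shortest round trip = 34 m.

There are 60 distinct closed tours to check (reversals are equivalent).
Elm → Quarry → North → Juniper → Easton → Milton → Elm: 10+7+4+5+3+7 = 36
Elm → Quarry → North → Juniper → Milton → Easton → Elm: 10+7+4+6+3+8 = 38
Elm → Quarry → North → Easton → Juniper → Milton → Elm: 10+7+9+5+6+7 = 44
Elm → Quarry → North → Easton → Milton → Juniper → Elm: 10+7+9+3+6+13 = 48
Elm → Quarry → North → Milton → Juniper → Easton → Elm: 10+7+10+6+5+8 = 46
Elm → Quarry → North → Milton → Easton → Juniper → Elm: 10+7+10+3+5+13 = 48
Elm → Quarry → Juniper → North → Easton → Milton → Elm: 10+3+4+9+3+7 = 36
Elm → Quarry → Juniper → North → Milton → Easton → Elm: 10+3+4+10+3+8 = 38
Elm → Quarry → Juniper → Easton → North → Milton → Elm: 10+3+5+9+10+7 = 44
Elm → Quarry → Juniper → Easton → Milton → North → Elm: 10+3+5+3+10+17 = 48
Elm → Quarry → Juniper → Milton → North → Easton → Elm: 10+3+6+10+9+8 = 46
Elm → Quarry → Juniper → Milton → Easton → North → Elm: 10+3+6+3+9+17 = 48
Elm → Quarry → Easton → North → Juniper → Milton → Elm: 10+2+9+4+6+7 = 38
Elm → Quarry → Easton → North → Milton → Juniper → Elm: 10+2+9+10+6+13 = 50
… (46 more)
Elm → Easton → Quarry → North → Juniper → Milton → Elm: 8+2+7+4+6+7 = 34  ← best
The minimum is 34.
One optimal route: Elm → Easton → Quarry → North → Juniper → Milton → Elm (or its reverse).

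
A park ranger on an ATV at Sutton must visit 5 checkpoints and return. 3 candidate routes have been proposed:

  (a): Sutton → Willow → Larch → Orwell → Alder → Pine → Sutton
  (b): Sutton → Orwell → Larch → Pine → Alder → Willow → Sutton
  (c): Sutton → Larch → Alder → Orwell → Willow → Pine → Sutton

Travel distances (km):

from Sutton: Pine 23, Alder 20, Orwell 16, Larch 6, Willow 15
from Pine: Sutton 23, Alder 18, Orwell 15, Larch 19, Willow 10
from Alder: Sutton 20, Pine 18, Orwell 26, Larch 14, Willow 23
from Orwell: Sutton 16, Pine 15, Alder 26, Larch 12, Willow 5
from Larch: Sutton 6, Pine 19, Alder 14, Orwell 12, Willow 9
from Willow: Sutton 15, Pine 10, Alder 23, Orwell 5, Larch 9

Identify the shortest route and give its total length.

(a): 15 + 9 + 12 + 26 + 18 + 23 = 103
(b): 16 + 12 + 19 + 18 + 23 + 15 = 103
(c): 6 + 14 + 26 + 5 + 10 + 23 = 84

84 km — (c) is the shortest.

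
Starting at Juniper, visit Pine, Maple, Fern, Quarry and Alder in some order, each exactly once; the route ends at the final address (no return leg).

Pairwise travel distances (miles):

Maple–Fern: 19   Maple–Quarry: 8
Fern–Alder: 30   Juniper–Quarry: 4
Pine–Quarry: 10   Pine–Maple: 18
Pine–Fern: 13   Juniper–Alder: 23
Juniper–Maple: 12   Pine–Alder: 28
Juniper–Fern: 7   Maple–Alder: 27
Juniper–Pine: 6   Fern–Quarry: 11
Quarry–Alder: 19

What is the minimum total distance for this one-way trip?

Minimum one-way distance = 65 miles.

There are 5! = 120 possible orderings.
Juniper - Pine - Maple - Fern - Quarry - Alder: 6+18+19+11+19 = 73
Juniper - Pine - Maple - Fern - Alder - Quarry: 6+18+19+30+19 = 92
Juniper - Pine - Maple - Quarry - Fern - Alder: 6+18+8+11+30 = 73
Juniper - Pine - Maple - Quarry - Alder - Fern: 6+18+8+19+30 = 81
Juniper - Pine - Maple - Alder - Fern - Quarry: 6+18+27+30+11 = 92
Juniper - Pine - Maple - Alder - Quarry - Fern: 6+18+27+19+11 = 81
Juniper - Pine - Fern - Maple - Quarry - Alder: 6+13+19+8+19 = 65
Juniper - Pine - Fern - Maple - Alder - Quarry: 6+13+19+27+19 = 84
Juniper - Pine - Fern - Quarry - Maple - Alder: 6+13+11+8+27 = 65
Juniper - Pine - Fern - Quarry - Alder - Maple: 6+13+11+19+27 = 76
Juniper - Pine - Fern - Alder - Maple - Quarry: 6+13+30+27+8 = 84
Juniper - Pine - Fern - Alder - Quarry - Maple: 6+13+30+19+8 = 76
Juniper - Pine - Quarry - Maple - Fern - Alder: 6+10+8+19+30 = 73
Juniper - Pine - Quarry - Maple - Alder - Fern: 6+10+8+27+30 = 81
… (106 more)
The minimum is 65.
One shortest path: Juniper → Pine → Fern → Maple → Quarry → Alder.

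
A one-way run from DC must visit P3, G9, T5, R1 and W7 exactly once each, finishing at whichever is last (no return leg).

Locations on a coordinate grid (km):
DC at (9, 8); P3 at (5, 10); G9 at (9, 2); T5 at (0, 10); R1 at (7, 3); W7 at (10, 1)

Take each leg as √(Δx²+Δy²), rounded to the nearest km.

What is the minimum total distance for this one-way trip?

Shortest open route: 22 km.

There are 5! = 120 possible orderings.
DC→P3→G9→T5→R1→W7: 4+9+12+10+4 = 39
DC→P3→G9→T5→W7→R1: 4+9+12+13+4 = 42
DC→P3→G9→R1→T5→W7: 4+9+2+10+13 = 38
DC→P3→G9→R1→W7→T5: 4+9+2+4+13 = 32
DC→P3→G9→W7→T5→R1: 4+9+1+13+10 = 37
DC→P3→G9→W7→R1→T5: 4+9+1+4+10 = 28
DC→P3→T5→G9→R1→W7: 4+5+12+2+4 = 27
DC→P3→T5→G9→W7→R1: 4+5+12+1+4 = 26
DC→P3→T5→R1→G9→W7: 4+5+10+2+1 = 22
DC→P3→T5→R1→W7→G9: 4+5+10+4+1 = 24
DC→P3→T5→W7→G9→R1: 4+5+13+1+2 = 25
DC→P3→T5→W7→R1→G9: 4+5+13+4+2 = 28
DC→P3→R1→G9→T5→W7: 4+7+2+12+13 = 38
DC→P3→R1→G9→W7→T5: 4+7+2+1+13 = 27
… (106 more)
The minimum is 22.
One shortest path: DC → P3 → T5 → R1 → G9 → W7.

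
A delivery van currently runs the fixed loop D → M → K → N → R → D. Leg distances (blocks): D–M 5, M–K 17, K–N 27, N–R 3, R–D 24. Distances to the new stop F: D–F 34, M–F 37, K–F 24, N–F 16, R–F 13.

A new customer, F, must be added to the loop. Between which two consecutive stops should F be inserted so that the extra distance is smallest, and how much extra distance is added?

Minimum extra distance: 13 blocks, inserting F between K and N.

Insertion cost between consecutive stops i–j is d(i,F) + d(F,j) − d(i,j):
  between D and M: 34 + 37 − 5 = 66
  between M and K: 37 + 24 − 17 = 44
  between K and N: 24 + 16 − 27 = 13
  between N and R: 16 + 13 − 3 = 26
  between R and D: 13 + 34 − 24 = 23
Cheapest insertion is between K and N, adding 13.
New total = 76 + 13 = 89.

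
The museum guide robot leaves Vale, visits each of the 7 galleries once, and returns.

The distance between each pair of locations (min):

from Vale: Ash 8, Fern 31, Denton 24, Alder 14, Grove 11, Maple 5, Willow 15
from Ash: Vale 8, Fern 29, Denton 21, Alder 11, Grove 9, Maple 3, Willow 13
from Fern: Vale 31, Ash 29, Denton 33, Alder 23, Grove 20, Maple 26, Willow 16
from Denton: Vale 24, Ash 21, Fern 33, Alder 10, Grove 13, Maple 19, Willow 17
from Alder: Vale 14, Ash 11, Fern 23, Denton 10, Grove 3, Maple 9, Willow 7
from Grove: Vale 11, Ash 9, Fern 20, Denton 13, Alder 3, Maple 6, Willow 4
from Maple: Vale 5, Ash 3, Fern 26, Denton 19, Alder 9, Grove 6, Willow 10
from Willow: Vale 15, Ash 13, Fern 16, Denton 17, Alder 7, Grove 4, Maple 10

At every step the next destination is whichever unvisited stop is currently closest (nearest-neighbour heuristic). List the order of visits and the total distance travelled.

From Vale: distances to unvisited — Maple=5, Ash=8, Grove=11, Alder=14, Willow=15, Denton=24, Fern=31. Nearest is Maple (5).
From Maple: distances to unvisited — Ash=3, Grove=6, Alder=9, Willow=10, Denton=19, Fern=26. Nearest is Ash (3).
From Ash: distances to unvisited — Grove=9, Alder=11, Willow=13, Denton=21, Fern=29. Nearest is Grove (9).
From Grove: distances to unvisited — Alder=3, Willow=4, Denton=13, Fern=20. Nearest is Alder (3).
From Alder: distances to unvisited — Willow=7, Denton=10, Fern=23. Nearest is Willow (7).
From Willow: distances to unvisited — Fern=16, Denton=17. Nearest is Fern (16).
From Fern: distances to unvisited — Denton=33. Nearest is Denton (33).
Return Denton→Vale: 24.
Total = 5 + 3 + 9 + 3 + 7 + 16 + 33 + 24 = 100.

100 min along Vale → Maple → Ash → Grove → Alder → Willow → Fern → Denton → Vale.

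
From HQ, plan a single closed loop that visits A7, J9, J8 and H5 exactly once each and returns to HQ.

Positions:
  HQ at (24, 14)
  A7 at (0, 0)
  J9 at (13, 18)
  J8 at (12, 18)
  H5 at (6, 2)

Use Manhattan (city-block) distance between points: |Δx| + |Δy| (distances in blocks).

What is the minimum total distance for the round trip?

There are 12 distinct closed tours to check (reversals are equivalent).
HQ → A7 → J9 → J8 → H5 → HQ: 38+31+1+22+30 = 122
HQ → A7 → J9 → H5 → J8 → HQ: 38+31+23+22+16 = 130
HQ → A7 → J8 → J9 → H5 → HQ: 38+30+1+23+30 = 122
HQ → A7 → J8 → H5 → J9 → HQ: 38+30+22+23+15 = 128
HQ → A7 → H5 → J9 → J8 → HQ: 38+8+23+1+16 = 86
HQ → A7 → H5 → J8 → J9 → HQ: 38+8+22+1+15 = 84
HQ → J9 → A7 → J8 → H5 → HQ: 15+31+30+22+30 = 128
HQ → J9 → A7 → H5 → J8 → HQ: 15+31+8+22+16 = 92
HQ → J9 → J8 → A7 → H5 → HQ: 15+1+30+8+30 = 84
HQ → J9 → H5 → A7 → J8 → HQ: 15+23+8+30+16 = 92
HQ → J8 → A7 → J9 → H5 → HQ: 16+30+31+23+30 = 130
HQ → J8 → J9 → A7 → H5 → HQ: 16+1+31+8+30 = 86
The minimum is 84.
One optimal route: HQ → A7 → H5 → J8 → J9 → HQ (or its reverse).

84 blocks — the shortest possible round trip.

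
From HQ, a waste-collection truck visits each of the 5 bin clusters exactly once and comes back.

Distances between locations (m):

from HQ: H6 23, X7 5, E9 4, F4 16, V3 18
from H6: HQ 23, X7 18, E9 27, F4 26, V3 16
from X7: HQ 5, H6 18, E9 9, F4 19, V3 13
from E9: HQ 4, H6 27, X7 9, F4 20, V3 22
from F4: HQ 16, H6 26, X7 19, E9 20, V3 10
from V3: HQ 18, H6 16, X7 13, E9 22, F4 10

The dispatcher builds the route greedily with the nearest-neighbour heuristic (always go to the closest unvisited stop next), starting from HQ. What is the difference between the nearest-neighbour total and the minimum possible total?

HQ: E9=4, X7=5, F4=16, V3=18, H6=23 ⇒ E9
E9: X7=9, F4=20, V3=22, H6=27 ⇒ X7
X7: V3=13, H6=18, F4=19 ⇒ V3
V3: F4=10, H6=16 ⇒ F4
F4: H6=26 ⇒ H6
NN route HQ → E9 → X7 → V3 → F4 → H6 → HQ costs 85.
Optimal: HQ → X7 → H6 → V3 → F4 → E9 → HQ costs 73 (by enumerating all 60 distinct tours).
Excess = 85 − 73 = 12.

The nearest-neighbour route is 12 m longer than optimal.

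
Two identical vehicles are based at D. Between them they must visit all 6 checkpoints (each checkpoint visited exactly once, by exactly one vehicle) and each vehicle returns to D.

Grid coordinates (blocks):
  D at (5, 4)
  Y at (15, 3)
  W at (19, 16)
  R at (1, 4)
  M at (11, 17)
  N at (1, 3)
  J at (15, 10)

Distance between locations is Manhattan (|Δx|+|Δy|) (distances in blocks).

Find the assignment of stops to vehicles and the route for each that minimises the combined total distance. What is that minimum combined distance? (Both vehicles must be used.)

Minimum combined distance: 66 blocks.

There are 2^5 − 1 = 31 ways to divide the 6 stops into two non-empty groups. For each, the best each vehicle can do is its own shortest tour through its group:
  {Y} + {W, R, M, N, J}: 22 + 64 = 86
  {W} + {Y, R, M, N, J}: 52 + 56 = 108
  {Y, W} + {R, M, N, J}: 54 + 56 = 110
  {R} + {Y, W, M, N, J}: 8 + 64 = 72
  {Y, R} + {W, M, N, J}: 30 + 64 = 94
  {W, R} + {Y, M, N, J}: 60 + 56 = 116
  … (31 splits in total)
  {R, N} + {Y, W, M, J}: 10 + 56 = 66  ← best
Best: vehicle 1 D → R → N → D = 10; vehicle 2 D → Y → J → W → M → D = 56; combined 66.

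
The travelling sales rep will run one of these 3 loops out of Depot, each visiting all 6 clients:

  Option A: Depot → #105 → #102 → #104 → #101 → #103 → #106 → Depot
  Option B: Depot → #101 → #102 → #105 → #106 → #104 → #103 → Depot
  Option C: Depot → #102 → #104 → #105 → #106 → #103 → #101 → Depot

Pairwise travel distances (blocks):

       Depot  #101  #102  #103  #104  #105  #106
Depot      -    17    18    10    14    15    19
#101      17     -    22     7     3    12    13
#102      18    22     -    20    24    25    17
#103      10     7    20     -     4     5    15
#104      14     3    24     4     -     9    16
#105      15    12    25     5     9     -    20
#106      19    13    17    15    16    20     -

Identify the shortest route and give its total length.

Option A: 15 + 25 + 24 + 3 + 7 + 15 + 19 = 108
Option B: 17 + 22 + 25 + 20 + 16 + 4 + 10 = 114
Option C: 18 + 24 + 9 + 20 + 15 + 7 + 17 = 110

108 blocks — Option A is the shortest.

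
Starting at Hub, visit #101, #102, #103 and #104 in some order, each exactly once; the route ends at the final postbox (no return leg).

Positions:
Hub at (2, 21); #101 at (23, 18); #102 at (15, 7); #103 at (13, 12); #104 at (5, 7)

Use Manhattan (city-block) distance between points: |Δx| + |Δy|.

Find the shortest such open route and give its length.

There are 4! = 24 possible orderings.
Hub→#101→#102→#103→#104: 24+19+7+13 = 63
Hub→#101→#102→#104→#103: 24+19+10+13 = 66
Hub→#101→#103→#102→#104: 24+16+7+10 = 57
Hub→#101→#103→#104→#102: 24+16+13+10 = 63
Hub→#101→#104→#102→#103: 24+29+10+7 = 70
Hub→#101→#104→#103→#102: 24+29+13+7 = 73
Hub→#102→#101→#103→#104: 27+19+16+13 = 75
Hub→#102→#101→#104→#103: 27+19+29+13 = 88
Hub→#102→#103→#101→#104: 27+7+16+29 = 79
Hub→#102→#103→#104→#101: 27+7+13+29 = 76
Hub→#102→#104→#101→#103: 27+10+29+16 = 82
Hub→#102→#104→#103→#101: 27+10+13+16 = 66
Hub→#103→#101→#102→#104: 20+16+19+10 = 65
Hub→#103→#101→#104→#102: 20+16+29+10 = 75
… (10 more)
Hub→#104→#102→#103→#101: 17+10+7+16 = 50  ← best
The minimum is 50.
One shortest path: Hub → #104 → #102 → #103 → #101.

50 — the minimum one-way total.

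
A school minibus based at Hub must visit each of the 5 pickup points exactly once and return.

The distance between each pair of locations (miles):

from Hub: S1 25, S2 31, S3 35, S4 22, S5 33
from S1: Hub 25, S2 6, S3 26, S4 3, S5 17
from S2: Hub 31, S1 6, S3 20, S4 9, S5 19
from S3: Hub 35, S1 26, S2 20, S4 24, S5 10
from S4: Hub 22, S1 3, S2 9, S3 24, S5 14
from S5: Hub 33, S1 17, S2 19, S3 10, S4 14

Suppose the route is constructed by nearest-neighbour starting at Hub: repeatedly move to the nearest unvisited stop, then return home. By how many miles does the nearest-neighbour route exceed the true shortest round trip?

1 miles longer than the optimal tour.

From Hub: S4=22, S1=25, S2=31, S5=33, S3=35 → choose S4 (22).
From S4: S1=3, S2=9, S5=14, S3=24 → choose S1 (3).
From S1: S2=6, S5=17, S3=26 → choose S2 (6).
From S2: S5=19, S3=20 → choose S5 (19).
From S5: S3=10 → choose S3 (10).
NN route Hub → S4 → S1 → S2 → S5 → S3 → Hub costs 95.
Optimal: Hub → S4 → S1 → S2 → S3 → S5 → Hub costs 94 (by enumerating all 60 distinct tours).
Excess = 95 − 94 = 1.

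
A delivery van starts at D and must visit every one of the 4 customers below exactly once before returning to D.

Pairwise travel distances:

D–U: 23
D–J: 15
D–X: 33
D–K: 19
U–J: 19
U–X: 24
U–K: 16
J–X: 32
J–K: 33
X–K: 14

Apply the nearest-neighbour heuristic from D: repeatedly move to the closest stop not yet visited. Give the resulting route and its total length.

Nearest-neighbour total = 97; route D → J → U → K → X → D.

At D the remaining stops are J 15, K 19, U 23, X 33; go to J.
At J the remaining stops are U 19, X 32, K 33; go to U.
At U the remaining stops are K 16, X 24; go to K.
At K the remaining stops are X 14; go to X.
Return X→D: 33.
Total = 15 + 19 + 16 + 14 + 33 = 97.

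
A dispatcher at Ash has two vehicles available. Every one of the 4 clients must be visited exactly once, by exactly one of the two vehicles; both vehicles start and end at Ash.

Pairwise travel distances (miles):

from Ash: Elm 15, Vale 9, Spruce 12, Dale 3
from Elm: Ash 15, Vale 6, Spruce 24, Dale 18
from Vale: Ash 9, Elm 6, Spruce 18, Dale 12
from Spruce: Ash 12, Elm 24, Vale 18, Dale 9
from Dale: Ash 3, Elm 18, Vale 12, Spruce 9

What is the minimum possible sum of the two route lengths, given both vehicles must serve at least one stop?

There are 2^3 − 1 = 7 ways to divide the 4 stops into two non-empty groups. For each, the best each vehicle can do is its own shortest tour through its group:
  {Elm} + {Vale, Spruce, Dale}: 30 + 39 = 69
  {Vale} + {Elm, Spruce, Dale}: 18 + 51 = 69
  {Elm, Vale} + {Spruce, Dale}: 30 + 24 = 54
  {Spruce} + {Elm, Vale, Dale}: 24 + 36 = 60
  {Elm, Spruce} + {Vale, Dale}: 51 + 24 = 75
  {Vale, Spruce} + {Elm, Dale}: 39 + 36 = 75
  … (7 splits in total)
Best: vehicle 1 Ash → Elm → Vale → Ash = 30; vehicle 2 Ash → Spruce → Dale → Ash = 24; combined 54.

54 miles — the smallest possible combined total.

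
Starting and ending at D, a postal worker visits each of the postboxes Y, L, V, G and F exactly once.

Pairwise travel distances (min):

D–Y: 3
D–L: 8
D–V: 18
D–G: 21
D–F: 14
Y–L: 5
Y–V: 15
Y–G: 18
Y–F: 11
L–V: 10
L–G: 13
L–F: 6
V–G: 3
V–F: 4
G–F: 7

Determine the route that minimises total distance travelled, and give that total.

42 min — the shortest possible round trip.

With 5 stops there are 5!/2 = 60 distinct round trips (a route and its reverse cost the same).
D-Y-L-V-G-F-D: 3+5+10+3+7+14 = 42
D-Y-L-V-F-G-D: 3+5+10+4+7+21 = 50
D-Y-L-G-V-F-D: 3+5+13+3+4+14 = 42
D-Y-L-G-F-V-D: 3+5+13+7+4+18 = 50
D-Y-L-F-V-G-D: 3+5+6+4+3+21 = 42
D-Y-L-F-G-V-D: 3+5+6+7+3+18 = 42
D-Y-V-L-G-F-D: 3+15+10+13+7+14 = 62
D-Y-V-L-F-G-D: 3+15+10+6+7+21 = 62
D-Y-V-G-L-F-D: 3+15+3+13+6+14 = 54
D-Y-V-G-F-L-D: 3+15+3+7+6+8 = 42
D-Y-V-F-L-G-D: 3+15+4+6+13+21 = 62
D-Y-V-F-G-L-D: 3+15+4+7+13+8 = 50
D-Y-G-L-V-F-D: 3+18+13+10+4+14 = 62
D-Y-G-L-F-V-D: 3+18+13+6+4+18 = 62
… (46 more)
The minimum is 42.
One optimal route: D → Y → L → V → G → F → D (or its reverse).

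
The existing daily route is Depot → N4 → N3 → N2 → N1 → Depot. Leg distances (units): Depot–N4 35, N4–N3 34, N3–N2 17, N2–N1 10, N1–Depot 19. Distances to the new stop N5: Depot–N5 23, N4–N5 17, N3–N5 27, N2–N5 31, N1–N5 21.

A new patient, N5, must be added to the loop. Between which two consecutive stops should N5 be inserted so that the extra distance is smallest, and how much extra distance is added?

Insertion cost between consecutive stops i–j is d(i,N5) + d(N5,j) − d(i,j):
  between Depot and N4: 23 + 17 − 35 = 5
  between N4 and N3: 17 + 27 − 34 = 10
  between N3 and N2: 27 + 31 − 17 = 41
  between N2 and N1: 31 + 21 − 10 = 42
  between N1 and Depot: 21 + 23 − 19 = 25
Cheapest insertion is between Depot and N4, adding 5.
New total = 115 + 5 = 120.

+5 — insert N5 between Depot and N4.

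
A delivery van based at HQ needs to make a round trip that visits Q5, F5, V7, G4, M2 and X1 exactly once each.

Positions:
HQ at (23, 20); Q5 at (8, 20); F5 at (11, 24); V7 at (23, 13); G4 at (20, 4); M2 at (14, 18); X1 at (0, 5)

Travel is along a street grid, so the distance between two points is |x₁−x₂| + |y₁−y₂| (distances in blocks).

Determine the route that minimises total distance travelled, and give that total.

90 blocks — the shortest possible round trip.

With 6 stops there are 6!/2 = 360 distinct round trips (a route and its reverse cost the same).
HQ-Q5-F5-V7-G4-M2-X1-HQ: 15+7+23+12+20+27+38 = 142
HQ-Q5-F5-V7-G4-X1-M2-HQ: 15+7+23+12+21+27+11 = 116
HQ-Q5-F5-V7-M2-G4-X1-HQ: 15+7+23+14+20+21+38 = 138
HQ-Q5-F5-V7-M2-X1-G4-HQ: 15+7+23+14+27+21+19 = 126
HQ-Q5-F5-V7-X1-G4-M2-HQ: 15+7+23+31+21+20+11 = 128
HQ-Q5-F5-V7-X1-M2-G4-HQ: 15+7+23+31+27+20+19 = 142
HQ-Q5-F5-G4-V7-M2-X1-HQ: 15+7+29+12+14+27+38 = 142
HQ-Q5-F5-G4-V7-X1-M2-HQ: 15+7+29+12+31+27+11 = 132
… (352 more)
HQ-V7-G4-X1-Q5-F5-M2-HQ: 7+12+21+23+7+9+11 = 90  ← best
The minimum is 90.
One optimal route: HQ → V7 → G4 → X1 → Q5 → F5 → M2 → HQ (or its reverse).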